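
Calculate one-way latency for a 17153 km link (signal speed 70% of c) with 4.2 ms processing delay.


Speed = 0.7 * 3e5 km/s = 210000 km/s
Propagation delay = 17153 / 210000 = 0.0817 s = 81.681 ms
Processing delay = 4.2 ms
Total one-way latency = 85.881 ms


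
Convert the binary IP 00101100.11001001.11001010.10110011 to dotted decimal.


00101100 = 44
11001001 = 201
11001010 = 202
10110011 = 179
IP: 44.201.202.179


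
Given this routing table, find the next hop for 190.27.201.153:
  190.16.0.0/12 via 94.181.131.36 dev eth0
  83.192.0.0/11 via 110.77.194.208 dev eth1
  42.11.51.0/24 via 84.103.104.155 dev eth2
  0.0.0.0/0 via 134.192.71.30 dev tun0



Longest prefix match for 190.27.201.153:
  /12 190.16.0.0: MATCH
  /11 83.192.0.0: no
  /24 42.11.51.0: no
  /0 0.0.0.0: MATCH
Selected: next-hop 94.181.131.36 via eth0 (matched /12)


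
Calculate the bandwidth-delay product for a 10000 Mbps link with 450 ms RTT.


BDP = bandwidth * RTT
= 10000 Mbps * 450 ms
= 10000 * 1e6 * 450 / 1000 bits
= 4500000000 bits
= 562500000 bytes
= 549316.4062 KB
BDP = 4500000000 bits (562500000 bytes)


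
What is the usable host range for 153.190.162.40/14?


Network: 153.188.0.0
Broadcast: 153.191.255.255
First usable = network + 1
Last usable = broadcast - 1
Range: 153.188.0.1 to 153.191.255.254


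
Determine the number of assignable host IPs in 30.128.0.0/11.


Host bits = 32 - 11 = 21
Total addresses = 2^21 = 2097152
Usable = total - 2 (network and broadcast)
Usable hosts: 2097150


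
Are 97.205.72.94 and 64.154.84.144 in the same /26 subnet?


Mask: 255.255.255.192
97.205.72.94 AND mask = 97.205.72.64
64.154.84.144 AND mask = 64.154.84.128
No, different subnets (97.205.72.64 vs 64.154.84.128)


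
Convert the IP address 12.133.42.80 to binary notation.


12 = 00001100
133 = 10000101
42 = 00101010
80 = 01010000
Binary: 00001100.10000101.00101010.01010000


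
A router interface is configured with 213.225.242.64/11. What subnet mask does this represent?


/11 means 11 network bits, 21 host bits
Binary: 11111111111000000000000000000000
Mask: 255.224.0.0


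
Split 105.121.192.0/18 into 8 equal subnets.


New prefix = 18 + 3 = 21
Each subnet has 2048 addresses
  105.121.192.0/21
  105.121.200.0/21
  105.121.208.0/21
  105.121.216.0/21
  105.121.224.0/21
  105.121.232.0/21
  105.121.240.0/21
  105.121.248.0/21
Subnets: 105.121.192.0/21, 105.121.200.0/21, 105.121.208.0/21, 105.121.216.0/21, 105.121.224.0/21, 105.121.232.0/21, 105.121.240.0/21, 105.121.248.0/21


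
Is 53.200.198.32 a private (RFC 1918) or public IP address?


RFC 1918 private ranges:
  10.0.0.0/8 (10.0.0.0 - 10.255.255.255)
  172.16.0.0/12 (172.16.0.0 - 172.31.255.255)
  192.168.0.0/16 (192.168.0.0 - 192.168.255.255)
Public (not in any RFC 1918 range)


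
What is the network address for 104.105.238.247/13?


IP:   01101000.01101001.11101110.11110111
Mask: 11111111.11111000.00000000.00000000
AND operation:
Net:  01101000.01101000.00000000.00000000
Network: 104.104.0.0/13


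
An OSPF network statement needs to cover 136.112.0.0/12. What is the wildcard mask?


Subnet mask: 255.240.0.0
Wildcard = 255.255.255.255 - subnet mask
255 - 255 = 0
255 - 240 = 15
255 - 0 = 255
255 - 0 = 255
Wildcard: 0.15.255.255


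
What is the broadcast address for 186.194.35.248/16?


Network: 186.194.0.0/16
Host bits = 16
Set all host bits to 1:
Broadcast: 186.194.255.255


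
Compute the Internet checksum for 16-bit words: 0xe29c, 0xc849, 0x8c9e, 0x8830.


Sum all words (with carry folding):
+ 0xe29c = 0xe29c
+ 0xc849 = 0xaae6
+ 0x8c9e = 0x3785
+ 0x8830 = 0xbfb5
One's complement: ~0xbfb5
Checksum = 0x404a


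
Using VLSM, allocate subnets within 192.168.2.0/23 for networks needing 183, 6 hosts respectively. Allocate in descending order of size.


183 hosts -> /24 (254 usable): 192.168.2.0/24
6 hosts -> /29 (6 usable): 192.168.3.0/29
Allocation: 192.168.2.0/24 (183 hosts, 254 usable); 192.168.3.0/29 (6 hosts, 6 usable)


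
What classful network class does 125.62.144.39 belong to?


First octet: 125
Binary: 01111101
0xxxxxxx -> Class A (1-126)
Class A, default mask 255.0.0.0 (/8)


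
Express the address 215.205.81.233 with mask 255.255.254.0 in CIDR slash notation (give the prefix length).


Binary: 11111111.11111111.11111110.00000000
Count leading 1s
Prefix: /23


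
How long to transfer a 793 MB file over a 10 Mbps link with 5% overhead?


Effective throughput = 10 * (1 - 5/100) = 9.5 Mbps
File size in Mb = 793 * 8 = 6344 Mb
Time = 6344 / 9.5
Time = 667.7895 seconds


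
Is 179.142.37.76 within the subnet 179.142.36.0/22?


Subnet network: 179.142.36.0
Test IP AND mask: 179.142.36.0
Yes, 179.142.37.76 is in 179.142.36.0/22


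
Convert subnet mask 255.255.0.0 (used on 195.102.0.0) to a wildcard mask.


Subnet mask: 255.255.0.0
Wildcard = 255.255.255.255 - subnet mask
255 - 255 = 0
255 - 255 = 0
255 - 0 = 255
255 - 0 = 255
Wildcard: 0.0.255.255


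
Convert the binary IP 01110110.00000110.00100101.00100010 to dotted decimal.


01110110 = 118
00000110 = 6
00100101 = 37
00100010 = 34
IP: 118.6.37.34


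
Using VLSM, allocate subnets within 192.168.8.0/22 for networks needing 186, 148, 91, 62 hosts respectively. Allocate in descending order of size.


186 hosts -> /24 (254 usable): 192.168.8.0/24
148 hosts -> /24 (254 usable): 192.168.9.0/24
91 hosts -> /25 (126 usable): 192.168.10.0/25
62 hosts -> /26 (62 usable): 192.168.10.128/26
Allocation: 192.168.8.0/24 (186 hosts, 254 usable); 192.168.9.0/24 (148 hosts, 254 usable); 192.168.10.0/25 (91 hosts, 126 usable); 192.168.10.128/26 (62 hosts, 62 usable)


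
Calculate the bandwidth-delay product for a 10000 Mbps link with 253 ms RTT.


BDP = bandwidth * RTT
= 10000 Mbps * 253 ms
= 10000 * 1e6 * 253 / 1000 bits
= 2530000000 bits
= 316250000 bytes
= 308837.8906 KB
BDP = 2530000000 bits (316250000 bytes)


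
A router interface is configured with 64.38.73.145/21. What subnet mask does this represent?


/21 means 21 network bits, 11 host bits
Binary: 11111111111111111111100000000000
Mask: 255.255.248.0


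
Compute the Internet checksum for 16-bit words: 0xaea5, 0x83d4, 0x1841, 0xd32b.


Sum all words (with carry folding):
+ 0xaea5 = 0xaea5
+ 0x83d4 = 0x327a
+ 0x1841 = 0x4abb
+ 0xd32b = 0x1de7
One's complement: ~0x1de7
Checksum = 0xe218


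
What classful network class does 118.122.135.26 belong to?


First octet: 118
Binary: 01110110
0xxxxxxx -> Class A (1-126)
Class A, default mask 255.0.0.0 (/8)


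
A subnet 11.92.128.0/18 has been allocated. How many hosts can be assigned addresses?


Host bits = 32 - 18 = 14
Total addresses = 2^14 = 16384
Usable = total - 2 (network and broadcast)
Usable hosts: 16382


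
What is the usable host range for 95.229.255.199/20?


Network: 95.229.240.0
Broadcast: 95.229.255.255
First usable = network + 1
Last usable = broadcast - 1
Range: 95.229.240.1 to 95.229.255.254


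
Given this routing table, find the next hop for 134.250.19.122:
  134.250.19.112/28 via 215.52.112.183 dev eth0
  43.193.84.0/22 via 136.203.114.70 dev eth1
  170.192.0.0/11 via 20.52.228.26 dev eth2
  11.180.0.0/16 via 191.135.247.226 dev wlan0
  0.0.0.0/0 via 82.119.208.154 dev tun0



Longest prefix match for 134.250.19.122:
  /28 134.250.19.112: MATCH
  /22 43.193.84.0: no
  /11 170.192.0.0: no
  /16 11.180.0.0: no
  /0 0.0.0.0: MATCH
Selected: next-hop 215.52.112.183 via eth0 (matched /28)


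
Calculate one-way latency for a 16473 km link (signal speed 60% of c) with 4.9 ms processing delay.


Speed = 0.6 * 3e5 km/s = 180000 km/s
Propagation delay = 16473 / 180000 = 0.0915 s = 91.5167 ms
Processing delay = 4.9 ms
Total one-way latency = 96.4167 ms


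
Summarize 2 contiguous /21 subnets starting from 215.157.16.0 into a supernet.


Original prefix: /21
Number of subnets: 2 = 2^1
New prefix = 21 - 1 = 20
Supernet: 215.157.16.0/20


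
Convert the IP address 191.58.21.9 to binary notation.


191 = 10111111
58 = 00111010
21 = 00010101
9 = 00001001
Binary: 10111111.00111010.00010101.00001001


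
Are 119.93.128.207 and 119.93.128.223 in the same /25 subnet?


Mask: 255.255.255.128
119.93.128.207 AND mask = 119.93.128.128
119.93.128.223 AND mask = 119.93.128.128
Yes, same subnet (119.93.128.128)


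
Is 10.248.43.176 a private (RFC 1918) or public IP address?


RFC 1918 private ranges:
  10.0.0.0/8 (10.0.0.0 - 10.255.255.255)
  172.16.0.0/12 (172.16.0.0 - 172.31.255.255)
  192.168.0.0/16 (192.168.0.0 - 192.168.255.255)
Private (in 10.0.0.0/8)


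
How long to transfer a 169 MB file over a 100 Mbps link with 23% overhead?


Effective throughput = 100 * (1 - 23/100) = 77 Mbps
File size in Mb = 169 * 8 = 1352 Mb
Time = 1352 / 77
Time = 17.5584 seconds


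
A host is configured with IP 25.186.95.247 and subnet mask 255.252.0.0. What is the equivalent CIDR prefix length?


Binary: 11111111.11111100.00000000.00000000
Count leading 1s
Prefix: /14


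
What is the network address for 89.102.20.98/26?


IP:   01011001.01100110.00010100.01100010
Mask: 11111111.11111111.11111111.11000000
AND operation:
Net:  01011001.01100110.00010100.01000000
Network: 89.102.20.64/26


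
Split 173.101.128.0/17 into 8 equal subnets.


New prefix = 17 + 3 = 20
Each subnet has 4096 addresses
  173.101.128.0/20
  173.101.144.0/20
  173.101.160.0/20
  173.101.176.0/20
  173.101.192.0/20
  173.101.208.0/20
  173.101.224.0/20
  173.101.240.0/20
Subnets: 173.101.128.0/20, 173.101.144.0/20, 173.101.160.0/20, 173.101.176.0/20, 173.101.192.0/20, 173.101.208.0/20, 173.101.224.0/20, 173.101.240.0/20


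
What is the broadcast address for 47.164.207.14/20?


Network: 47.164.192.0/20
Host bits = 12
Set all host bits to 1:
Broadcast: 47.164.207.255


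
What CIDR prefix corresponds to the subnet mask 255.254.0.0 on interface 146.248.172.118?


Binary: 11111111.11111110.00000000.00000000
Count leading 1s
Prefix: /15


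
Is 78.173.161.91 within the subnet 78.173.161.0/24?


Subnet network: 78.173.161.0
Test IP AND mask: 78.173.161.0
Yes, 78.173.161.91 is in 78.173.161.0/24


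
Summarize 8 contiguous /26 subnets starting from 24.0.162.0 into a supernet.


Original prefix: /26
Number of subnets: 8 = 2^3
New prefix = 26 - 3 = 23
Supernet: 24.0.162.0/23


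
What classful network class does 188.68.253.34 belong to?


First octet: 188
Binary: 10111100
10xxxxxx -> Class B (128-191)
Class B, default mask 255.255.0.0 (/16)


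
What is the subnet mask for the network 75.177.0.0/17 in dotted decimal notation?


/17 means 17 network bits, 15 host bits
Binary: 11111111111111111000000000000000
Mask: 255.255.128.0


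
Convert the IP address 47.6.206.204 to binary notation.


47 = 00101111
6 = 00000110
206 = 11001110
204 = 11001100
Binary: 00101111.00000110.11001110.11001100


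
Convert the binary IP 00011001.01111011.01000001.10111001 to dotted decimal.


00011001 = 25
01111011 = 123
01000001 = 65
10111001 = 185
IP: 25.123.65.185


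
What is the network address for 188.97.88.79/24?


IP:   10111100.01100001.01011000.01001111
Mask: 11111111.11111111.11111111.00000000
AND operation:
Net:  10111100.01100001.01011000.00000000
Network: 188.97.88.0/24


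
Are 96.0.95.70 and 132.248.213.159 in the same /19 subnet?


Mask: 255.255.224.0
96.0.95.70 AND mask = 96.0.64.0
132.248.213.159 AND mask = 132.248.192.0
No, different subnets (96.0.64.0 vs 132.248.192.0)


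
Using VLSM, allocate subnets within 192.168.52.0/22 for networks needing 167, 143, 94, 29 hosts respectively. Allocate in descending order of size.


167 hosts -> /24 (254 usable): 192.168.52.0/24
143 hosts -> /24 (254 usable): 192.168.53.0/24
94 hosts -> /25 (126 usable): 192.168.54.0/25
29 hosts -> /27 (30 usable): 192.168.54.128/27
Allocation: 192.168.52.0/24 (167 hosts, 254 usable); 192.168.53.0/24 (143 hosts, 254 usable); 192.168.54.0/25 (94 hosts, 126 usable); 192.168.54.128/27 (29 hosts, 30 usable)


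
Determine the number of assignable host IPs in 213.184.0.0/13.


Host bits = 32 - 13 = 19
Total addresses = 2^19 = 524288
Usable = total - 2 (network and broadcast)
Usable hosts: 524286


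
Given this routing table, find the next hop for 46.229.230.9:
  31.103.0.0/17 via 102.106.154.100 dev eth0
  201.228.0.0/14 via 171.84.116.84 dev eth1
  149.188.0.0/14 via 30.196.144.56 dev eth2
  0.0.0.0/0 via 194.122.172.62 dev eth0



Longest prefix match for 46.229.230.9:
  /17 31.103.0.0: no
  /14 201.228.0.0: no
  /14 149.188.0.0: no
  /0 0.0.0.0: MATCH
Selected: next-hop 194.122.172.62 via eth0 (matched /0)


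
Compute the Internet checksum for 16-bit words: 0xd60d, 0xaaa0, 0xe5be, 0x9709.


Sum all words (with carry folding):
+ 0xd60d = 0xd60d
+ 0xaaa0 = 0x80ae
+ 0xe5be = 0x666d
+ 0x9709 = 0xfd76
One's complement: ~0xfd76
Checksum = 0x0289


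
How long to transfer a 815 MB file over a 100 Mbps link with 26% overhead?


Effective throughput = 100 * (1 - 26/100) = 74 Mbps
File size in Mb = 815 * 8 = 6520 Mb
Time = 6520 / 74
Time = 88.1081 seconds


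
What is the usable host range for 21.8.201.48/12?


Network: 21.0.0.0
Broadcast: 21.15.255.255
First usable = network + 1
Last usable = broadcast - 1
Range: 21.0.0.1 to 21.15.255.254


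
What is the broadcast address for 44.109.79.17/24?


Network: 44.109.79.0/24
Host bits = 8
Set all host bits to 1:
Broadcast: 44.109.79.255


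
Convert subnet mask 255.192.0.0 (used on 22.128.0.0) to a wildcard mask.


Subnet mask: 255.192.0.0
Wildcard = 255.255.255.255 - subnet mask
255 - 255 = 0
255 - 192 = 63
255 - 0 = 255
255 - 0 = 255
Wildcard: 0.63.255.255


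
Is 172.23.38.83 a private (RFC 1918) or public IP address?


RFC 1918 private ranges:
  10.0.0.0/8 (10.0.0.0 - 10.255.255.255)
  172.16.0.0/12 (172.16.0.0 - 172.31.255.255)
  192.168.0.0/16 (192.168.0.0 - 192.168.255.255)
Private (in 172.16.0.0/12)


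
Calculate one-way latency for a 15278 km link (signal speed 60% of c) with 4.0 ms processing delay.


Speed = 0.6 * 3e5 km/s = 180000 km/s
Propagation delay = 15278 / 180000 = 0.0849 s = 84.8778 ms
Processing delay = 4.0 ms
Total one-way latency = 88.8778 ms


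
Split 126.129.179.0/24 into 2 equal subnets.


New prefix = 24 + 1 = 25
Each subnet has 128 addresses
  126.129.179.0/25
  126.129.179.128/25
Subnets: 126.129.179.0/25, 126.129.179.128/25


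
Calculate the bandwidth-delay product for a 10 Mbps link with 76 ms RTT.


BDP = bandwidth * RTT
= 10 Mbps * 76 ms
= 10 * 1e6 * 76 / 1000 bits
= 760000 bits
= 95000 bytes
= 92.7734 KB
BDP = 760000 bits (95000 bytes)


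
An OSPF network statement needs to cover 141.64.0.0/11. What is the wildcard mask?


Subnet mask: 255.224.0.0
Wildcard = 255.255.255.255 - subnet mask
255 - 255 = 0
255 - 224 = 31
255 - 0 = 255
255 - 0 = 255
Wildcard: 0.31.255.255


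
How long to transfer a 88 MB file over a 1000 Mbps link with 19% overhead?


Effective throughput = 1000 * (1 - 19/100) = 810 Mbps
File size in Mb = 88 * 8 = 704 Mb
Time = 704 / 810
Time = 0.8691 seconds


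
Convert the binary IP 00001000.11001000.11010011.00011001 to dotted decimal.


00001000 = 8
11001000 = 200
11010011 = 211
00011001 = 25
IP: 8.200.211.25


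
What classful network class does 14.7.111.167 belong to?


First octet: 14
Binary: 00001110
0xxxxxxx -> Class A (1-126)
Class A, default mask 255.0.0.0 (/8)


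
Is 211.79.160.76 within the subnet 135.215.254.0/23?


Subnet network: 135.215.254.0
Test IP AND mask: 211.79.160.0
No, 211.79.160.76 is not in 135.215.254.0/23


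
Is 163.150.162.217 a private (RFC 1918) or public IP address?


RFC 1918 private ranges:
  10.0.0.0/8 (10.0.0.0 - 10.255.255.255)
  172.16.0.0/12 (172.16.0.0 - 172.31.255.255)
  192.168.0.0/16 (192.168.0.0 - 192.168.255.255)
Public (not in any RFC 1918 range)


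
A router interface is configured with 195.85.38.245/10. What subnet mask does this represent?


/10 means 10 network bits, 22 host bits
Binary: 11111111110000000000000000000000
Mask: 255.192.0.0


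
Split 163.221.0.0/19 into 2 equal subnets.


New prefix = 19 + 1 = 20
Each subnet has 4096 addresses
  163.221.0.0/20
  163.221.16.0/20
Subnets: 163.221.0.0/20, 163.221.16.0/20


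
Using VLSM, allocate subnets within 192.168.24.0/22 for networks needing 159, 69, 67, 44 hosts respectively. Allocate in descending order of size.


159 hosts -> /24 (254 usable): 192.168.24.0/24
69 hosts -> /25 (126 usable): 192.168.25.0/25
67 hosts -> /25 (126 usable): 192.168.25.128/25
44 hosts -> /26 (62 usable): 192.168.26.0/26
Allocation: 192.168.24.0/24 (159 hosts, 254 usable); 192.168.25.0/25 (69 hosts, 126 usable); 192.168.25.128/25 (67 hosts, 126 usable); 192.168.26.0/26 (44 hosts, 62 usable)


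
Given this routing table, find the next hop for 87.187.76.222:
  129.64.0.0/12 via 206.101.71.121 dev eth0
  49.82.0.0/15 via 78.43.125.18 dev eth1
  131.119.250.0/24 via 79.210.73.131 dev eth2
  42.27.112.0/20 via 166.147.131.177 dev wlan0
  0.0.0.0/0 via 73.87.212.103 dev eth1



Longest prefix match for 87.187.76.222:
  /12 129.64.0.0: no
  /15 49.82.0.0: no
  /24 131.119.250.0: no
  /20 42.27.112.0: no
  /0 0.0.0.0: MATCH
Selected: next-hop 73.87.212.103 via eth1 (matched /0)


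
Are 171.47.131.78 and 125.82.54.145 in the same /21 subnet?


Mask: 255.255.248.0
171.47.131.78 AND mask = 171.47.128.0
125.82.54.145 AND mask = 125.82.48.0
No, different subnets (171.47.128.0 vs 125.82.48.0)


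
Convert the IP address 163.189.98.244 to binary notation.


163 = 10100011
189 = 10111101
98 = 01100010
244 = 11110100
Binary: 10100011.10111101.01100010.11110100


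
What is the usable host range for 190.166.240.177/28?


Network: 190.166.240.176
Broadcast: 190.166.240.191
First usable = network + 1
Last usable = broadcast - 1
Range: 190.166.240.177 to 190.166.240.190


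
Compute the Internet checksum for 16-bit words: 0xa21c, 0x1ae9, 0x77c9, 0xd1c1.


Sum all words (with carry folding):
+ 0xa21c = 0xa21c
+ 0x1ae9 = 0xbd05
+ 0x77c9 = 0x34cf
+ 0xd1c1 = 0x0691
One's complement: ~0x0691
Checksum = 0xf96e


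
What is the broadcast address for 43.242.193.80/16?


Network: 43.242.0.0/16
Host bits = 16
Set all host bits to 1:
Broadcast: 43.242.255.255


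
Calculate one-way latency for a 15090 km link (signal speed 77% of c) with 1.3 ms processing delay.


Speed = 0.77 * 3e5 km/s = 231000 km/s
Propagation delay = 15090 / 231000 = 0.0653 s = 65.3247 ms
Processing delay = 1.3 ms
Total one-way latency = 66.6247 ms


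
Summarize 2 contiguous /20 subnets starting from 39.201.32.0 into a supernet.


Original prefix: /20
Number of subnets: 2 = 2^1
New prefix = 20 - 1 = 19
Supernet: 39.201.32.0/19


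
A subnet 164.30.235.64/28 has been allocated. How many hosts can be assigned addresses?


Host bits = 32 - 28 = 4
Total addresses = 2^4 = 16
Usable = total - 2 (network and broadcast)
Usable hosts: 14


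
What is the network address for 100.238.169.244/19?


IP:   01100100.11101110.10101001.11110100
Mask: 11111111.11111111.11100000.00000000
AND operation:
Net:  01100100.11101110.10100000.00000000
Network: 100.238.160.0/19


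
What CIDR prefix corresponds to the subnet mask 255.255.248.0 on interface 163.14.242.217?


Binary: 11111111.11111111.11111000.00000000
Count leading 1s
Prefix: /21


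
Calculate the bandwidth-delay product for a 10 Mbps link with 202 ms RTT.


BDP = bandwidth * RTT
= 10 Mbps * 202 ms
= 10 * 1e6 * 202 / 1000 bits
= 2020000 bits
= 252500 bytes
= 246.582 KB
BDP = 2020000 bits (252500 bytes)


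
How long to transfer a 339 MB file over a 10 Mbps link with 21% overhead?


Effective throughput = 10 * (1 - 21/100) = 7.9 Mbps
File size in Mb = 339 * 8 = 2712 Mb
Time = 2712 / 7.9
Time = 343.2911 seconds


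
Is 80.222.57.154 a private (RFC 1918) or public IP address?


RFC 1918 private ranges:
  10.0.0.0/8 (10.0.0.0 - 10.255.255.255)
  172.16.0.0/12 (172.16.0.0 - 172.31.255.255)
  192.168.0.0/16 (192.168.0.0 - 192.168.255.255)
Public (not in any RFC 1918 range)


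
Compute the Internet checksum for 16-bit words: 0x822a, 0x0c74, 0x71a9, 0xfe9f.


Sum all words (with carry folding):
+ 0x822a = 0x822a
+ 0x0c74 = 0x8e9e
+ 0x71a9 = 0x0048
+ 0xfe9f = 0xfee7
One's complement: ~0xfee7
Checksum = 0x0118


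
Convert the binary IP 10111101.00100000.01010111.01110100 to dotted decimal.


10111101 = 189
00100000 = 32
01010111 = 87
01110100 = 116
IP: 189.32.87.116


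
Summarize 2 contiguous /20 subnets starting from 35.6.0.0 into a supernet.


Original prefix: /20
Number of subnets: 2 = 2^1
New prefix = 20 - 1 = 19
Supernet: 35.6.0.0/19


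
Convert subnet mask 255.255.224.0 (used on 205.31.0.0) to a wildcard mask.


Subnet mask: 255.255.224.0
Wildcard = 255.255.255.255 - subnet mask
255 - 255 = 0
255 - 255 = 0
255 - 224 = 31
255 - 0 = 255
Wildcard: 0.0.31.255


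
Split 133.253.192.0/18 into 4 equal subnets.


New prefix = 18 + 2 = 20
Each subnet has 4096 addresses
  133.253.192.0/20
  133.253.208.0/20
  133.253.224.0/20
  133.253.240.0/20
Subnets: 133.253.192.0/20, 133.253.208.0/20, 133.253.224.0/20, 133.253.240.0/20


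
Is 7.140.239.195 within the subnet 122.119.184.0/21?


Subnet network: 122.119.184.0
Test IP AND mask: 7.140.232.0
No, 7.140.239.195 is not in 122.119.184.0/21


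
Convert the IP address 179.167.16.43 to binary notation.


179 = 10110011
167 = 10100111
16 = 00010000
43 = 00101011
Binary: 10110011.10100111.00010000.00101011


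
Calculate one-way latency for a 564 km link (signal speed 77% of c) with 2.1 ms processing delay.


Speed = 0.77 * 3e5 km/s = 231000 km/s
Propagation delay = 564 / 231000 = 0.0024 s = 2.4416 ms
Processing delay = 2.1 ms
Total one-way latency = 4.5416 ms


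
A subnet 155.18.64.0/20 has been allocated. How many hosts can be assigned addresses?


Host bits = 32 - 20 = 12
Total addresses = 2^12 = 4096
Usable = total - 2 (network and broadcast)
Usable hosts: 4094


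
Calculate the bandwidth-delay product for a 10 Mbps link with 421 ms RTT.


BDP = bandwidth * RTT
= 10 Mbps * 421 ms
= 10 * 1e6 * 421 / 1000 bits
= 4210000 bits
= 526250 bytes
= 513.916 KB
BDP = 4210000 bits (526250 bytes)


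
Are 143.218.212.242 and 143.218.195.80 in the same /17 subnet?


Mask: 255.255.128.0
143.218.212.242 AND mask = 143.218.128.0
143.218.195.80 AND mask = 143.218.128.0
Yes, same subnet (143.218.128.0)


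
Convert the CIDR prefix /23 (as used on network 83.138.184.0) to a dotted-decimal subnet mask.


/23 means 23 network bits, 9 host bits
Binary: 11111111111111111111111000000000
Mask: 255.255.254.0


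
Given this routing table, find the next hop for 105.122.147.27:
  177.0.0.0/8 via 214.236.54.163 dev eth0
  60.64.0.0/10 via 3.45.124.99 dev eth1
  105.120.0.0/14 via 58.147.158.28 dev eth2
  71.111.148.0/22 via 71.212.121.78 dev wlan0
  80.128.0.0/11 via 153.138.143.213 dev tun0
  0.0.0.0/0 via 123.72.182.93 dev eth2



Longest prefix match for 105.122.147.27:
  /8 177.0.0.0: no
  /10 60.64.0.0: no
  /14 105.120.0.0: MATCH
  /22 71.111.148.0: no
  /11 80.128.0.0: no
  /0 0.0.0.0: MATCH
Selected: next-hop 58.147.158.28 via eth2 (matched /14)


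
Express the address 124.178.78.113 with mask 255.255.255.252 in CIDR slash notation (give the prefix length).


Binary: 11111111.11111111.11111111.11111100
Count leading 1s
Prefix: /30


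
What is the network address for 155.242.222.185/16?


IP:   10011011.11110010.11011110.10111001
Mask: 11111111.11111111.00000000.00000000
AND operation:
Net:  10011011.11110010.00000000.00000000
Network: 155.242.0.0/16


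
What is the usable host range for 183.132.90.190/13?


Network: 183.128.0.0
Broadcast: 183.135.255.255
First usable = network + 1
Last usable = broadcast - 1
Range: 183.128.0.1 to 183.135.255.254


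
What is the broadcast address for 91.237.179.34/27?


Network: 91.237.179.32/27
Host bits = 5
Set all host bits to 1:
Broadcast: 91.237.179.63


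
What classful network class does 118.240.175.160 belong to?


First octet: 118
Binary: 01110110
0xxxxxxx -> Class A (1-126)
Class A, default mask 255.0.0.0 (/8)


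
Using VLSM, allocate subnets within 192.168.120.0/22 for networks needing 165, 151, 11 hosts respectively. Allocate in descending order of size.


165 hosts -> /24 (254 usable): 192.168.120.0/24
151 hosts -> /24 (254 usable): 192.168.121.0/24
11 hosts -> /28 (14 usable): 192.168.122.0/28
Allocation: 192.168.120.0/24 (165 hosts, 254 usable); 192.168.121.0/24 (151 hosts, 254 usable); 192.168.122.0/28 (11 hosts, 14 usable)


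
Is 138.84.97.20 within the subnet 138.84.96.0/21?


Subnet network: 138.84.96.0
Test IP AND mask: 138.84.96.0
Yes, 138.84.97.20 is in 138.84.96.0/21


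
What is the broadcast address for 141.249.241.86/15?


Network: 141.248.0.0/15
Host bits = 17
Set all host bits to 1:
Broadcast: 141.249.255.255


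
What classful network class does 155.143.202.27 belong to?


First octet: 155
Binary: 10011011
10xxxxxx -> Class B (128-191)
Class B, default mask 255.255.0.0 (/16)


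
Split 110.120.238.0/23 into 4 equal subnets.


New prefix = 23 + 2 = 25
Each subnet has 128 addresses
  110.120.238.0/25
  110.120.238.128/25
  110.120.239.0/25
  110.120.239.128/25
Subnets: 110.120.238.0/25, 110.120.238.128/25, 110.120.239.0/25, 110.120.239.128/25


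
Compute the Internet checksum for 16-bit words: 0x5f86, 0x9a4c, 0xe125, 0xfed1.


Sum all words (with carry folding):
+ 0x5f86 = 0x5f86
+ 0x9a4c = 0xf9d2
+ 0xe125 = 0xdaf8
+ 0xfed1 = 0xd9ca
One's complement: ~0xd9ca
Checksum = 0x2635


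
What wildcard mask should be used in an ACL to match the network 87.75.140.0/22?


Subnet mask: 255.255.252.0
Wildcard = 255.255.255.255 - subnet mask
255 - 255 = 0
255 - 255 = 0
255 - 252 = 3
255 - 0 = 255
Wildcard: 0.0.3.255


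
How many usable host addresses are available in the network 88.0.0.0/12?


Host bits = 32 - 12 = 20
Total addresses = 2^20 = 1048576
Usable = total - 2 (network and broadcast)
Usable hosts: 1048574


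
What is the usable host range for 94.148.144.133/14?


Network: 94.148.0.0
Broadcast: 94.151.255.255
First usable = network + 1
Last usable = broadcast - 1
Range: 94.148.0.1 to 94.151.255.254


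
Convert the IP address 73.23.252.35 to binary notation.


73 = 01001001
23 = 00010111
252 = 11111100
35 = 00100011
Binary: 01001001.00010111.11111100.00100011


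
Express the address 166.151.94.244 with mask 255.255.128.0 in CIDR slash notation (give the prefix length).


Binary: 11111111.11111111.10000000.00000000
Count leading 1s
Prefix: /17


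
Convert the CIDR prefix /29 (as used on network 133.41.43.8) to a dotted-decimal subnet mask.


/29 means 29 network bits, 3 host bits
Binary: 11111111111111111111111111111000
Mask: 255.255.255.248


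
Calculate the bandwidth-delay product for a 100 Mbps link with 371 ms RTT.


BDP = bandwidth * RTT
= 100 Mbps * 371 ms
= 100 * 1e6 * 371 / 1000 bits
= 37100000 bits
= 4637500 bytes
= 4528.8086 KB
BDP = 37100000 bits (4637500 bytes)


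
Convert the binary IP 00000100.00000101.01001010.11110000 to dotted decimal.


00000100 = 4
00000101 = 5
01001010 = 74
11110000 = 240
IP: 4.5.74.240


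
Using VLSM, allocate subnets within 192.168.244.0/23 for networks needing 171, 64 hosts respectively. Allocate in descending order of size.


171 hosts -> /24 (254 usable): 192.168.244.0/24
64 hosts -> /25 (126 usable): 192.168.245.0/25
Allocation: 192.168.244.0/24 (171 hosts, 254 usable); 192.168.245.0/25 (64 hosts, 126 usable)


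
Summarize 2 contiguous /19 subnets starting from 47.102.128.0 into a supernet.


Original prefix: /19
Number of subnets: 2 = 2^1
New prefix = 19 - 1 = 18
Supernet: 47.102.128.0/18


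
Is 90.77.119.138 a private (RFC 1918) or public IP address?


RFC 1918 private ranges:
  10.0.0.0/8 (10.0.0.0 - 10.255.255.255)
  172.16.0.0/12 (172.16.0.0 - 172.31.255.255)
  192.168.0.0/16 (192.168.0.0 - 192.168.255.255)
Public (not in any RFC 1918 range)


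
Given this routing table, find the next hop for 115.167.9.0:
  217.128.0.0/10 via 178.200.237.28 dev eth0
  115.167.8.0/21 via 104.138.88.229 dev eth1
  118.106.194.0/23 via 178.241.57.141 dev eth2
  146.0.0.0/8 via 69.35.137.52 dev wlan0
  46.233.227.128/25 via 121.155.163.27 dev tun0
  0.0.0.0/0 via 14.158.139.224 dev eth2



Longest prefix match for 115.167.9.0:
  /10 217.128.0.0: no
  /21 115.167.8.0: MATCH
  /23 118.106.194.0: no
  /8 146.0.0.0: no
  /25 46.233.227.128: no
  /0 0.0.0.0: MATCH
Selected: next-hop 104.138.88.229 via eth1 (matched /21)


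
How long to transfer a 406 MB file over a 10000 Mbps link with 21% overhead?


Effective throughput = 10000 * (1 - 21/100) = 7900 Mbps
File size in Mb = 406 * 8 = 3248 Mb
Time = 3248 / 7900
Time = 0.4111 seconds


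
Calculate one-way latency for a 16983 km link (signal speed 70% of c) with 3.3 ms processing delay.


Speed = 0.7 * 3e5 km/s = 210000 km/s
Propagation delay = 16983 / 210000 = 0.0809 s = 80.8714 ms
Processing delay = 3.3 ms
Total one-way latency = 84.1714 ms


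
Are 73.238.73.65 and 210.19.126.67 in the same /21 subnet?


Mask: 255.255.248.0
73.238.73.65 AND mask = 73.238.72.0
210.19.126.67 AND mask = 210.19.120.0
No, different subnets (73.238.72.0 vs 210.19.120.0)


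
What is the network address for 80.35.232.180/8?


IP:   01010000.00100011.11101000.10110100
Mask: 11111111.00000000.00000000.00000000
AND operation:
Net:  01010000.00000000.00000000.00000000
Network: 80.0.0.0/8


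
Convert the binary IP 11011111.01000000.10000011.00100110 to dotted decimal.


11011111 = 223
01000000 = 64
10000011 = 131
00100110 = 38
IP: 223.64.131.38


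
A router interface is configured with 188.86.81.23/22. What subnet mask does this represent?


/22 means 22 network bits, 10 host bits
Binary: 11111111111111111111110000000000
Mask: 255.255.252.0


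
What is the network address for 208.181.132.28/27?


IP:   11010000.10110101.10000100.00011100
Mask: 11111111.11111111.11111111.11100000
AND operation:
Net:  11010000.10110101.10000100.00000000
Network: 208.181.132.0/27


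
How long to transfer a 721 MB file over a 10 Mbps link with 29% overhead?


Effective throughput = 10 * (1 - 29/100) = 7.1 Mbps
File size in Mb = 721 * 8 = 5768 Mb
Time = 5768 / 7.1
Time = 812.3944 seconds


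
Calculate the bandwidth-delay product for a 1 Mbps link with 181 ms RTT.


BDP = bandwidth * RTT
= 1 Mbps * 181 ms
= 1 * 1e6 * 181 / 1000 bits
= 181000 bits
= 22625 bytes
= 22.0947 KB
BDP = 181000 bits (22625 bytes)


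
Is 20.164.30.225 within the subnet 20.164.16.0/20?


Subnet network: 20.164.16.0
Test IP AND mask: 20.164.16.0
Yes, 20.164.30.225 is in 20.164.16.0/20


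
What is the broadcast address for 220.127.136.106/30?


Network: 220.127.136.104/30
Host bits = 2
Set all host bits to 1:
Broadcast: 220.127.136.107


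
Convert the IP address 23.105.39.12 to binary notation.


23 = 00010111
105 = 01101001
39 = 00100111
12 = 00001100
Binary: 00010111.01101001.00100111.00001100


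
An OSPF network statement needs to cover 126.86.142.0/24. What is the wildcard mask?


Subnet mask: 255.255.255.0
Wildcard = 255.255.255.255 - subnet mask
255 - 255 = 0
255 - 255 = 0
255 - 255 = 0
255 - 0 = 255
Wildcard: 0.0.0.255


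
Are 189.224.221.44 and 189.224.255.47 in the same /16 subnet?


Mask: 255.255.0.0
189.224.221.44 AND mask = 189.224.0.0
189.224.255.47 AND mask = 189.224.0.0
Yes, same subnet (189.224.0.0)


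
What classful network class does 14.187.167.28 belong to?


First octet: 14
Binary: 00001110
0xxxxxxx -> Class A (1-126)
Class A, default mask 255.0.0.0 (/8)


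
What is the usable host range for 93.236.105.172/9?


Network: 93.128.0.0
Broadcast: 93.255.255.255
First usable = network + 1
Last usable = broadcast - 1
Range: 93.128.0.1 to 93.255.255.254


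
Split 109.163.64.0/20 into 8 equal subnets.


New prefix = 20 + 3 = 23
Each subnet has 512 addresses
  109.163.64.0/23
  109.163.66.0/23
  109.163.68.0/23
  109.163.70.0/23
  109.163.72.0/23
  109.163.74.0/23
  109.163.76.0/23
  109.163.78.0/23
Subnets: 109.163.64.0/23, 109.163.66.0/23, 109.163.68.0/23, 109.163.70.0/23, 109.163.72.0/23, 109.163.74.0/23, 109.163.76.0/23, 109.163.78.0/23


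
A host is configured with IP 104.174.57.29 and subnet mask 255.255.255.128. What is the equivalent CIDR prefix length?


Binary: 11111111.11111111.11111111.10000000
Count leading 1s
Prefix: /25


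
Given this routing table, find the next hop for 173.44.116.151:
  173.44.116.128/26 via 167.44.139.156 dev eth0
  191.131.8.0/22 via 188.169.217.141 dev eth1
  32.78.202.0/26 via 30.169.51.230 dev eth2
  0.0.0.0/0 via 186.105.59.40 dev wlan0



Longest prefix match for 173.44.116.151:
  /26 173.44.116.128: MATCH
  /22 191.131.8.0: no
  /26 32.78.202.0: no
  /0 0.0.0.0: MATCH
Selected: next-hop 167.44.139.156 via eth0 (matched /26)


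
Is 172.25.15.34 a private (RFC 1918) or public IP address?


RFC 1918 private ranges:
  10.0.0.0/8 (10.0.0.0 - 10.255.255.255)
  172.16.0.0/12 (172.16.0.0 - 172.31.255.255)
  192.168.0.0/16 (192.168.0.0 - 192.168.255.255)
Private (in 172.16.0.0/12)


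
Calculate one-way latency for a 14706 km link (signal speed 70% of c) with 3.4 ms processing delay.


Speed = 0.7 * 3e5 km/s = 210000 km/s
Propagation delay = 14706 / 210000 = 0.07 s = 70.0286 ms
Processing delay = 3.4 ms
Total one-way latency = 73.4286 ms


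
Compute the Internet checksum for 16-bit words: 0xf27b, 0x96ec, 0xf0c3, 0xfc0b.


Sum all words (with carry folding):
+ 0xf27b = 0xf27b
+ 0x96ec = 0x8968
+ 0xf0c3 = 0x7a2c
+ 0xfc0b = 0x7638
One's complement: ~0x7638
Checksum = 0x89c7


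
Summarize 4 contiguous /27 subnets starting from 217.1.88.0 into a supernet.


Original prefix: /27
Number of subnets: 4 = 2^2
New prefix = 27 - 2 = 25
Supernet: 217.1.88.0/25


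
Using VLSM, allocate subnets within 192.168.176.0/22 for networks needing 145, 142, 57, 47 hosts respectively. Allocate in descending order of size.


145 hosts -> /24 (254 usable): 192.168.176.0/24
142 hosts -> /24 (254 usable): 192.168.177.0/24
57 hosts -> /26 (62 usable): 192.168.178.0/26
47 hosts -> /26 (62 usable): 192.168.178.64/26
Allocation: 192.168.176.0/24 (145 hosts, 254 usable); 192.168.177.0/24 (142 hosts, 254 usable); 192.168.178.0/26 (57 hosts, 62 usable); 192.168.178.64/26 (47 hosts, 62 usable)


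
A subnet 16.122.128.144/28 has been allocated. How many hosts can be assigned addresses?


Host bits = 32 - 28 = 4
Total addresses = 2^4 = 16
Usable = total - 2 (network and broadcast)
Usable hosts: 14


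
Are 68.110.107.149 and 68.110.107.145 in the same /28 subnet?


Mask: 255.255.255.240
68.110.107.149 AND mask = 68.110.107.144
68.110.107.145 AND mask = 68.110.107.144
Yes, same subnet (68.110.107.144)


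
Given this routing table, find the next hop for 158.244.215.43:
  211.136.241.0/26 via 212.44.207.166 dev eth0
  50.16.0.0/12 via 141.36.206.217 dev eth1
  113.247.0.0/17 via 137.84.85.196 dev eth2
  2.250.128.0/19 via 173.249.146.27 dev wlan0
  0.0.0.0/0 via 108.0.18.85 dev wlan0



Longest prefix match for 158.244.215.43:
  /26 211.136.241.0: no
  /12 50.16.0.0: no
  /17 113.247.0.0: no
  /19 2.250.128.0: no
  /0 0.0.0.0: MATCH
Selected: next-hop 108.0.18.85 via wlan0 (matched /0)


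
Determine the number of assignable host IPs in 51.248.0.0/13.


Host bits = 32 - 13 = 19
Total addresses = 2^19 = 524288
Usable = total - 2 (network and broadcast)
Usable hosts: 524286


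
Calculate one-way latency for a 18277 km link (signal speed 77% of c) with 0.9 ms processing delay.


Speed = 0.77 * 3e5 km/s = 231000 km/s
Propagation delay = 18277 / 231000 = 0.0791 s = 79.1212 ms
Processing delay = 0.9 ms
Total one-way latency = 80.0212 ms


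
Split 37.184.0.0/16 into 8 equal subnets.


New prefix = 16 + 3 = 19
Each subnet has 8192 addresses
  37.184.0.0/19
  37.184.32.0/19
  37.184.64.0/19
  37.184.96.0/19
  37.184.128.0/19
  37.184.160.0/19
  37.184.192.0/19
  37.184.224.0/19
Subnets: 37.184.0.0/19, 37.184.32.0/19, 37.184.64.0/19, 37.184.96.0/19, 37.184.128.0/19, 37.184.160.0/19, 37.184.192.0/19, 37.184.224.0/19


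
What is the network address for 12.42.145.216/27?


IP:   00001100.00101010.10010001.11011000
Mask: 11111111.11111111.11111111.11100000
AND operation:
Net:  00001100.00101010.10010001.11000000
Network: 12.42.145.192/27


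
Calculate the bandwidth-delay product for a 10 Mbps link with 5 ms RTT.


BDP = bandwidth * RTT
= 10 Mbps * 5 ms
= 10 * 1e6 * 5 / 1000 bits
= 50000 bits
= 6250 bytes
= 6.1035 KB
BDP = 50000 bits (6250 bytes)


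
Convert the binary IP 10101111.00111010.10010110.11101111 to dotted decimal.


10101111 = 175
00111010 = 58
10010110 = 150
11101111 = 239
IP: 175.58.150.239


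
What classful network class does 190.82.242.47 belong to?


First octet: 190
Binary: 10111110
10xxxxxx -> Class B (128-191)
Class B, default mask 255.255.0.0 (/16)


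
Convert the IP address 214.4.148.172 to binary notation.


214 = 11010110
4 = 00000100
148 = 10010100
172 = 10101100
Binary: 11010110.00000100.10010100.10101100


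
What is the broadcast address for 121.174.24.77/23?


Network: 121.174.24.0/23
Host bits = 9
Set all host bits to 1:
Broadcast: 121.174.25.255


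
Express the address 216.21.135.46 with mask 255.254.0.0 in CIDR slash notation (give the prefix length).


Binary: 11111111.11111110.00000000.00000000
Count leading 1s
Prefix: /15


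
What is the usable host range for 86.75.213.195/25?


Network: 86.75.213.128
Broadcast: 86.75.213.255
First usable = network + 1
Last usable = broadcast - 1
Range: 86.75.213.129 to 86.75.213.254


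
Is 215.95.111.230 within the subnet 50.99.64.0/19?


Subnet network: 50.99.64.0
Test IP AND mask: 215.95.96.0
No, 215.95.111.230 is not in 50.99.64.0/19


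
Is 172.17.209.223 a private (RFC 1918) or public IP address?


RFC 1918 private ranges:
  10.0.0.0/8 (10.0.0.0 - 10.255.255.255)
  172.16.0.0/12 (172.16.0.0 - 172.31.255.255)
  192.168.0.0/16 (192.168.0.0 - 192.168.255.255)
Private (in 172.16.0.0/12)


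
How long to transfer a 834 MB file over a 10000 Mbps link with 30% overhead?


Effective throughput = 10000 * (1 - 30/100) = 7000 Mbps
File size in Mb = 834 * 8 = 6672 Mb
Time = 6672 / 7000
Time = 0.9531 seconds


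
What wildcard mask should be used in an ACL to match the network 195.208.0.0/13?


Subnet mask: 255.248.0.0
Wildcard = 255.255.255.255 - subnet mask
255 - 255 = 0
255 - 248 = 7
255 - 0 = 255
255 - 0 = 255
Wildcard: 0.7.255.255


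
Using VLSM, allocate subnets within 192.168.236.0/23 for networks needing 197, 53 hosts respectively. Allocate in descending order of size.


197 hosts -> /24 (254 usable): 192.168.236.0/24
53 hosts -> /26 (62 usable): 192.168.237.0/26
Allocation: 192.168.236.0/24 (197 hosts, 254 usable); 192.168.237.0/26 (53 hosts, 62 usable)


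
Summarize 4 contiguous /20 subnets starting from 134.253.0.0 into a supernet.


Original prefix: /20
Number of subnets: 4 = 2^2
New prefix = 20 - 2 = 18
Supernet: 134.253.0.0/18


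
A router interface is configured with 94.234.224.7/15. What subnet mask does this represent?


/15 means 15 network bits, 17 host bits
Binary: 11111111111111100000000000000000
Mask: 255.254.0.0


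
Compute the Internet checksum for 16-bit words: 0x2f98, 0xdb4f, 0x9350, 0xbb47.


Sum all words (with carry folding):
+ 0x2f98 = 0x2f98
+ 0xdb4f = 0x0ae8
+ 0x9350 = 0x9e38
+ 0xbb47 = 0x5980
One's complement: ~0x5980
Checksum = 0xa67f


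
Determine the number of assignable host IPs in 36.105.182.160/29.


Host bits = 32 - 29 = 3
Total addresses = 2^3 = 8
Usable = total - 2 (network and broadcast)
Usable hosts: 6
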